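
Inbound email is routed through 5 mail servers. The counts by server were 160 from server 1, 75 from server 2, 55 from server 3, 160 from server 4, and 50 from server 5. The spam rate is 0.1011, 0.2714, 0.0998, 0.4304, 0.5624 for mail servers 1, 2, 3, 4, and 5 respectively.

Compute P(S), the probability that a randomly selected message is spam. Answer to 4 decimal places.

P(S) ≈ 0.2780

Total: 160 + 75 + 55 + 160 + 50 = 500.
P(1) = 160/500 = 0.32. P(2) = 75/500 = 0.15. P(3) = 55/500 = 0.11. P(4) = 160/500 = 0.32. P(5) = 50/500 = 0.1.
By the law of total probability,
P(S) = P(S|1)·P(1) + P(S|2)·P(2) + P(S|3)·P(3) + P(S|4)·P(4) + P(S|5)·P(5)
      = 0.1011·0.32 + 0.2714·0.15 + 0.0998·0.11 + 0.4304·0.32 + 0.5624·0.1
      = 0.032352 + 0.04071 + 0.010978 + 0.137728 + 0.05624 = 0.278008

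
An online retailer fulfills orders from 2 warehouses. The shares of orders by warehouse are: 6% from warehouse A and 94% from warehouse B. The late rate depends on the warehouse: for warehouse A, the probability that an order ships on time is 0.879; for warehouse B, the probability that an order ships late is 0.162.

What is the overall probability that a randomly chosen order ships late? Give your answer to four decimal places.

P(L|A) = 1 − 0.879 = 0.121.
Using total probability over the partition,
P(L) = P(L|A)·P(A) + P(L|B)·P(B)
      = 0.121·0.06 + 0.162·0.94
      = 0.00726 + 0.15228 = 0.15954

0.1595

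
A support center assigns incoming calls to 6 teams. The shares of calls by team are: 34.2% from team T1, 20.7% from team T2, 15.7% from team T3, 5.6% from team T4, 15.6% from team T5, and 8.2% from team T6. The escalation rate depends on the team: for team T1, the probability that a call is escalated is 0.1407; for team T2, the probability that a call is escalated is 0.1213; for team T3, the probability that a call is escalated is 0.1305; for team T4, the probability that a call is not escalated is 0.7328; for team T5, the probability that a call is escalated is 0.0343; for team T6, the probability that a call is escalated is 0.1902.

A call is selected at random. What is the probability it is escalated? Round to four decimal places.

P(E|T4) = 1 − 0.7328 = 0.2672.
P(E) = P(E|T1)·P(T1) + P(E|T2)·P(T2) + P(E|T3)·P(T3) + P(E|T4)·P(T4) + P(E|T5)·P(T5) + P(E|T6)·P(T6)
      = 0.1407·0.342 + 0.1213·0.207 + 0.1305·0.157 + 0.2672·0.056 + 0.0343·0.156 + 0.1902·0.082
      = 0.0481194 + 0.0251091 + 0.0204885 + 0.0149632 + 0.0053508 + 0.0155964 = 0.1296274

P(E) ≈ 0.1296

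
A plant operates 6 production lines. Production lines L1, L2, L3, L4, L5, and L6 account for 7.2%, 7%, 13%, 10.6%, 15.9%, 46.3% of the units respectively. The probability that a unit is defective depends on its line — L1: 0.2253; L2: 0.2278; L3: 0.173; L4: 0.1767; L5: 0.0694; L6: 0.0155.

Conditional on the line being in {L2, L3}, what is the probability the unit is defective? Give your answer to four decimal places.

P(D|S) ≈ 0.1922

Let S = {L2, L3}.
P(S) = 0.07 + 0.13 = 0.2.
P(D ∩ S) = 0.2278·0.07 + 0.173·0.13 = 0.015946 + 0.02249 = 0.038436.
P(D | S) = 0.038436 / 0.2 = 0.192180…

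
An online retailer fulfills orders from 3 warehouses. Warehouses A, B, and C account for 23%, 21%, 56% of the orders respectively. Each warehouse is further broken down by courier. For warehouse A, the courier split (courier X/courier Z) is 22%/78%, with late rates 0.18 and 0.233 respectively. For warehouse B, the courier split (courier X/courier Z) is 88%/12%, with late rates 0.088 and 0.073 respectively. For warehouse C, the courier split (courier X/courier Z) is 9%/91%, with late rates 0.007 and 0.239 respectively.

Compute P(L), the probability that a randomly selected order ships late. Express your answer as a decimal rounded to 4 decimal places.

P(L|A) = 0.22·0.18 + 0.78·0.233 = 0.0396 + 0.18174 = 0.22134
P(L|B) = 0.88·0.088 + 0.12·0.073 = 0.07744 + 0.00876 = 0.0862
P(L|C) = 0.09·0.007 + 0.91·0.239 = 0.00063 + 0.21749 = 0.21812
By total probability over the outer partition,
P(L) = 0.23·0.22134 + 0.21·0.0862 + 0.56·0.21812
      = 0.0509082 + 0.018102 + 0.1221472 = 0.1911574

P(L) ≈ 0.1912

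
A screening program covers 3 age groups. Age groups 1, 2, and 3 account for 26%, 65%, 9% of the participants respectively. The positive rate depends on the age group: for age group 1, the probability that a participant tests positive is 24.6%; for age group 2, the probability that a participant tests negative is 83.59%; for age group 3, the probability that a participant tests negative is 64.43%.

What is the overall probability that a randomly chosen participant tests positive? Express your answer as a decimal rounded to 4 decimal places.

0.2026

P(T|2) = 1 − 0.8359 = 0.1641.
P(T|3) = 1 − 0.6443 = 0.3557.
Summing over the partition,
P(T) = P(T|1)·P(1) + P(T|2)·P(2) + P(T|3)·P(3)
      = 0.246·0.26 + 0.1641·0.65 + 0.3557·0.09
      = 0.06396 + 0.106665 + 0.032013 = 0.202638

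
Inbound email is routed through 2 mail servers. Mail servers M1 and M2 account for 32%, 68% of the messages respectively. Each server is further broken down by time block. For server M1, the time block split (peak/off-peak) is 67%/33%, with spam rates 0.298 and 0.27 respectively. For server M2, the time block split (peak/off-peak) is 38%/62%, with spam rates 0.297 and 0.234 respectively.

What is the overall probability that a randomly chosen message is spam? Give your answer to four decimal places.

P(S|M1) = 0.67·0.298 + 0.33·0.27 = 0.19966 + 0.0891 = 0.28876
P(S|M2) = 0.38·0.297 + 0.62·0.234 = 0.11286 + 0.14508 = 0.25794
By total probability over the outer partition,
P(S) = 0.32·0.28876 + 0.68·0.25794
      = 0.0924032 + 0.1753992 = 0.2678024

P(S) ≈ 0.2678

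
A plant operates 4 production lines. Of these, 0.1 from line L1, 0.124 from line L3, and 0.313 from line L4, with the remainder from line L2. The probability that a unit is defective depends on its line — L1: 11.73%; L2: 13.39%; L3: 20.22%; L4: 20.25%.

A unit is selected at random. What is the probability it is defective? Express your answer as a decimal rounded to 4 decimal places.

P(D) ≈ 0.1622

P(L2) = 1 − (0.1 + 0.124 + 0.313) = 0.463.
P(D) = P(D|L1)·P(L1) + P(D|L2)·P(L2) + P(D|L3)·P(L3) + P(D|L4)·P(L4)
      = 0.1173·0.1 + 0.1339·0.463 + 0.2022·0.124 + 0.2025·0.313
      = 0.01173 + 0.0619957 + 0.0250728 + 0.0633825 = 0.162181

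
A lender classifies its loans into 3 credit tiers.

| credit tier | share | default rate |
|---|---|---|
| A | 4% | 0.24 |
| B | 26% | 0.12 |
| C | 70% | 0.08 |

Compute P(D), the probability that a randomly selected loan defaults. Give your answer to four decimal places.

P(D) = P(D|A)·P(A) + P(D|B)·P(B) + P(D|C)·P(C)
      = 0.24·0.04 + 0.12·0.26 + 0.08·0.7
      = 0.0096 + 0.0312 + 0.056 = 0.0968

0.0968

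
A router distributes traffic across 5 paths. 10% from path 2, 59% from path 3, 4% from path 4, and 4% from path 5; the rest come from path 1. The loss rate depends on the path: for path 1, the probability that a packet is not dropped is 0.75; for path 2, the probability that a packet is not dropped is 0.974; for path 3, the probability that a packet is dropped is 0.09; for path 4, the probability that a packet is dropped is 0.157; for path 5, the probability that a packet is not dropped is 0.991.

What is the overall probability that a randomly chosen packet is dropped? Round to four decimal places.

P(1) = 1 − (0.1 + 0.59 + 0.04 + 0.04) = 0.23.
P(L|1) = 1 − 0.75 = 0.25.
P(L|2) = 1 − 0.974 = 0.026.
P(L|5) = 1 − 0.991 = 0.009.
P(L) = P(L|1)·P(1) + P(L|2)·P(2) + P(L|3)·P(3) + P(L|4)·P(4) + P(L|5)·P(5)
      = 0.25·0.23 + 0.026·0.1 + 0.09·0.59 + 0.157·0.04 + 0.009·0.04
      = 0.0575 + 0.0026 + 0.0531 + 0.00628 + 0.00036 = 0.11984

P(L) ≈ 0.1198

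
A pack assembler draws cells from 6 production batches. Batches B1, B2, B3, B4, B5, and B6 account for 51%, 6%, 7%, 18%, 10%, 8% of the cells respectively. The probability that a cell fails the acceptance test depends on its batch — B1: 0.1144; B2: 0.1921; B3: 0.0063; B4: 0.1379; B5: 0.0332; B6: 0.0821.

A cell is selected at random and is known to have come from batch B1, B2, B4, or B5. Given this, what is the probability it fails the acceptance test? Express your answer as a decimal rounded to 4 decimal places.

P(F|S) ≈ 0.1153

Let S = {B1, B2, B4, B5}.
P(S) = 0.51 + 0.06 + 0.18 + 0.1 = 0.85.
P(F ∩ S) = 0.1144·0.51 + 0.1921·0.06 + 0.1379·0.18 + 0.0332·0.1 = 0.058344 + 0.011526 + 0.024822 + 0.00332 = 0.098012.
P(F | S) = 0.098012 / 0.85 = 0.115308…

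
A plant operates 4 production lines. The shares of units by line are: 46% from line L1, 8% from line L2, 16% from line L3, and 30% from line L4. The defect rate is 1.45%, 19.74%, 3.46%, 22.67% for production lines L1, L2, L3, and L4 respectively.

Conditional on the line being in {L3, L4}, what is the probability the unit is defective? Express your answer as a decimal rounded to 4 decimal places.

0.1599

Let S = {L3, L4}.
P(S) = 0.16 + 0.3 = 0.46.
P(D ∩ S) = 0.0346·0.16 + 0.2267·0.3 = 0.005536 + 0.06801 = 0.073546.
P(D | S) = 0.073546 / 0.46 = 0.159883…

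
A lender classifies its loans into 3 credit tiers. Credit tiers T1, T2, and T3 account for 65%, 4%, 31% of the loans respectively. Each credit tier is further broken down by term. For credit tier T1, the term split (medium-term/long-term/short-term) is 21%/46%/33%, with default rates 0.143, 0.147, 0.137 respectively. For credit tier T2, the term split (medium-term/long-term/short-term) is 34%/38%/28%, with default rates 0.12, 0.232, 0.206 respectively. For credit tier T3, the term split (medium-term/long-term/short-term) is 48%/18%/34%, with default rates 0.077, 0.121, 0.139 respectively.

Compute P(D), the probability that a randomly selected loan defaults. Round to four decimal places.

0.1332

P(D|T1) = 0.21·0.143 + 0.46·0.147 + 0.33·0.137 = 0.03003 + 0.06762 + 0.04521 = 0.14286
P(D|T2) = 0.34·0.12 + 0.38·0.232 + 0.28·0.206 = 0.0408 + 0.08816 + 0.05768 = 0.18664
P(D|T3) = 0.48·0.077 + 0.18·0.121 + 0.34·0.139 = 0.03696 + 0.02178 + 0.04726 = 0.106
By total probability over the outer partition,
P(D) = 0.65·0.14286 + 0.04·0.18664 + 0.31·0.106
      = 0.092859 + 0.0074656 + 0.03286 = 0.1331846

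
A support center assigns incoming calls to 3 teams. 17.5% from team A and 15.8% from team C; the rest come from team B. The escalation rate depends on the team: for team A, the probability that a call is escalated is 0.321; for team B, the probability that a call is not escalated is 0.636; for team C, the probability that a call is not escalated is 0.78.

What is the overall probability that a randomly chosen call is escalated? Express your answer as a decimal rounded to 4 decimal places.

0.3337

P(B) = 1 − (0.175 + 0.158) = 0.667.
P(E|B) = 1 − 0.636 = 0.364.
P(E|C) = 1 − 0.78 = 0.22.
P(E) = P(E|A)·P(A) + P(E|B)·P(B) + P(E|C)·P(C)
      = 0.321·0.175 + 0.364·0.667 + 0.22·0.158
      = 0.056175 + 0.242788 + 0.03476 = 0.333723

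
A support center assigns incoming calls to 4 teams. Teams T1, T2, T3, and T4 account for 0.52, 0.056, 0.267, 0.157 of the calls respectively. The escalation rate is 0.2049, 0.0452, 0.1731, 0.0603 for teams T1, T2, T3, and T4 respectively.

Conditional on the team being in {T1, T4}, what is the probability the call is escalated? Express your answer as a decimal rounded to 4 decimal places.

Let S = {T1, T4}.
P(S) = 0.52 + 0.157 = 0.677.
P(E ∩ S) = 0.2049·0.52 + 0.0603·0.157 = 0.106548 + 0.0094671 = 0.1160151.
P(E | S) = 0.1160151 / 0.677 = 0.171366…

0.1714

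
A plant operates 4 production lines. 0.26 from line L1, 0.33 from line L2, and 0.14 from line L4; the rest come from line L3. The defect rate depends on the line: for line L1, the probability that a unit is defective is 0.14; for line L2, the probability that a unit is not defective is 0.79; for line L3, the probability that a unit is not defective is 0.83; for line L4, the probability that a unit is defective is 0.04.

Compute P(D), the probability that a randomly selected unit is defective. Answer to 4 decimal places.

0.1572

P(L3) = 1 − (0.26 + 0.33 + 0.14) = 0.27.
P(D|L2) = 1 − 0.79 = 0.21.
P(D|L3) = 1 − 0.83 = 0.17.
P(D) = P(D|L1)·P(L1) + P(D|L2)·P(L2) + P(D|L3)·P(L3) + P(D|L4)·P(L4)
      = 0.14·0.26 + 0.21·0.33 + 0.17·0.27 + 0.04·0.14
      = 0.0364 + 0.0693 + 0.0459 + 0.0056 = 0.1572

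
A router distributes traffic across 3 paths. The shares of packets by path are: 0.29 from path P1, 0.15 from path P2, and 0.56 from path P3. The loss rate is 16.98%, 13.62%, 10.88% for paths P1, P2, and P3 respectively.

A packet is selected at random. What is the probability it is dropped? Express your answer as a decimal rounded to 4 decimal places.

P(L) ≈ 0.1306

P(L) = P(L|P1)·P(P1) + P(L|P2)·P(P2) + P(L|P3)·P(P3)
      = 0.1698·0.29 + 0.1362·0.15 + 0.1088·0.56
      = 0.049242 + 0.02043 + 0.060928 = 0.1306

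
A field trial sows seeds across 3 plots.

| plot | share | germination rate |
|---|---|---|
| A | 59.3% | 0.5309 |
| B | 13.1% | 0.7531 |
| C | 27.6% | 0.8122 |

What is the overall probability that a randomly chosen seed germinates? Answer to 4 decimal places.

P(G) = P(G|A)·P(A) + P(G|B)·P(B) + P(G|C)·P(C)
      = 0.5309·0.593 + 0.7531·0.131 + 0.8122·0.276
      = 0.3148237 + 0.0986561 + 0.2241672 = 0.637647

P(G) ≈ 0.6376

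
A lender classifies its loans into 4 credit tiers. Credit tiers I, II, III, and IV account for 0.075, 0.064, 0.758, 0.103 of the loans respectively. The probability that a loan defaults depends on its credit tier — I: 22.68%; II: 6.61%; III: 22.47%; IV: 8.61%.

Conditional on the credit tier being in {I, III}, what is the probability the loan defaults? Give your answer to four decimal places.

Let S = {I, III}.
P(S) = 0.075 + 0.758 = 0.833.
P(D ∩ S) = 0.2268·0.075 + 0.2247·0.758 = 0.01701 + 0.1703226 = 0.1873326.
P(D | S) = 0.1873326 / 0.833 = 0.224889…

0.2249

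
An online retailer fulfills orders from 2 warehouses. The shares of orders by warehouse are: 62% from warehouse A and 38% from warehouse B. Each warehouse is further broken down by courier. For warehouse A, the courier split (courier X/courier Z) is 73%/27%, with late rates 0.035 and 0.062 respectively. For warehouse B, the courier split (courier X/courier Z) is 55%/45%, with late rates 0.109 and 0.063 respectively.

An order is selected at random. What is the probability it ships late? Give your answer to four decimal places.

P(L) ≈ 0.0598

P(L|A) = 0.73·0.035 + 0.27·0.062 = 0.02555 + 0.01674 = 0.04229
P(L|B) = 0.55·0.109 + 0.45·0.063 = 0.05995 + 0.02835 = 0.0883
Then overall,
P(L) = 0.62·0.04229 + 0.38·0.0883
      = 0.0262198 + 0.033554 = 0.0597738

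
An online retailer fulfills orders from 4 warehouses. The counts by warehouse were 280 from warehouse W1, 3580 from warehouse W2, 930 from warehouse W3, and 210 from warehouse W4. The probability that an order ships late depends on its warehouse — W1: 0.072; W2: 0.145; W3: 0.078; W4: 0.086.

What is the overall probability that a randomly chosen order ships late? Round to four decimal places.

Total: 280 + 3580 + 930 + 210 = 5000.
P(W1) = 280/5000 = 0.056. P(W2) = 3580/5000 = 0.716. P(W3) = 930/5000 = 0.186. P(W4) = 210/5000 = 0.042.
By the law of total probability,
P(L) = P(L|W1)·P(W1) + P(L|W2)·P(W2) + P(L|W3)·P(W3) + P(L|W4)·P(W4)
      = 0.072·0.056 + 0.145·0.716 + 0.078·0.186 + 0.086·0.042
      = 0.004032 + 0.10382 + 0.014508 + 0.003612 = 0.125972

P(L) ≈ 0.1260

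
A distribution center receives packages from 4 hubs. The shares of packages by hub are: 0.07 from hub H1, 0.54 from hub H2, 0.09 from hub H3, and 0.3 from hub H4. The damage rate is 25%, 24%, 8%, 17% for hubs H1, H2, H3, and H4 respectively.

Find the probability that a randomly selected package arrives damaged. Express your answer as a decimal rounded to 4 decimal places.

0.2053

P(D) = P(D|H1)·P(H1) + P(D|H2)·P(H2) + P(D|H3)·P(H3) + P(D|H4)·P(H4)
      = 0.25·0.07 + 0.24·0.54 + 0.08·0.09 + 0.17·0.3
      = 0.0175 + 0.1296 + 0.0072 + 0.051 = 0.2053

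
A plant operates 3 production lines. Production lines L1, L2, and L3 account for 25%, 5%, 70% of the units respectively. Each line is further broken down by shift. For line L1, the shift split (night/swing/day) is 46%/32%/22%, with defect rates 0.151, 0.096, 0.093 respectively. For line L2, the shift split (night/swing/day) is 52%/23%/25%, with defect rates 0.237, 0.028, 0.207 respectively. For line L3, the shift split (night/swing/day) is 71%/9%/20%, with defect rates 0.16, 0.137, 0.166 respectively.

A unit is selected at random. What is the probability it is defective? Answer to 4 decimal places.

P(D|L1) = 0.46·0.151 + 0.32·0.096 + 0.22·0.093 = 0.06946 + 0.03072 + 0.02046 = 0.12064
P(D|L2) = 0.52·0.237 + 0.23·0.028 + 0.25·0.207 = 0.12324 + 0.00644 + 0.05175 = 0.18143
P(D|L3) = 0.71·0.16 + 0.09·0.137 + 0.2·0.166 = 0.1136 + 0.01233 + 0.0332 = 0.15913
Then overall,
P(D) = 0.25·0.12064 + 0.05·0.18143 + 0.7·0.15913
      = 0.03016 + 0.0090715 + 0.111391 = 0.1506225

0.1506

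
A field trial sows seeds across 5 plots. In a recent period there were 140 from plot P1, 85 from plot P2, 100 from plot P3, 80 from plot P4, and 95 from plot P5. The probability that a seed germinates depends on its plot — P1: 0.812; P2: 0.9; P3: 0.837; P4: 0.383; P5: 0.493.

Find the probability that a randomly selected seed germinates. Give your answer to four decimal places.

0.7027

Total: 140 + 85 + 100 + 80 + 95 = 500.
P(P1) = 140/500 = 0.28. P(P2) = 85/500 = 0.17. P(P3) = 100/500 = 0.2. P(P4) = 80/500 = 0.16. P(P5) = 95/500 = 0.19.
Using total probability over the partition,
P(G) = P(G|P1)·P(P1) + P(G|P2)·P(P2) + P(G|P3)·P(P3) + P(G|P4)·P(P4) + P(G|P5)·P(P5)
      = 0.812·0.28 + 0.9·0.17 + 0.837·0.2 + 0.383·0.16 + 0.493·0.19
      = 0.22736 + 0.153 + 0.1674 + 0.06128 + 0.09367 = 0.70271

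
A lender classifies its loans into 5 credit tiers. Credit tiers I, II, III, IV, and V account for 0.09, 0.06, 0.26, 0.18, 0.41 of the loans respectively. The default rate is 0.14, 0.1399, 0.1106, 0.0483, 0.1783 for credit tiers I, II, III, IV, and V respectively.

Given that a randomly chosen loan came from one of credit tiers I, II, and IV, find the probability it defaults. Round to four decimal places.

Let S = {I, II, IV}.
P(S) = 0.09 + 0.06 + 0.18 = 0.33.
P(D ∩ S) = 0.14·0.09 + 0.1399·0.06 + 0.0483·0.18 = 0.0126 + 0.008394 + 0.008694 = 0.029688.
P(D | S) = 0.029688 / 0.33 = 0.089964…

0.0900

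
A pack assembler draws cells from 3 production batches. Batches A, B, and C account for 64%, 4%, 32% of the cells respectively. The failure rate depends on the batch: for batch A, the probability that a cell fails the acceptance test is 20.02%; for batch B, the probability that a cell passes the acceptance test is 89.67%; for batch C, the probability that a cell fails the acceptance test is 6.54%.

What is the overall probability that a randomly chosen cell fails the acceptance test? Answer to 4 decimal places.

P(F|B) = 1 − 0.8967 = 0.1033.
P(F) = P(F|A)·P(A) + P(F|B)·P(B) + P(F|C)·P(C)
      = 0.2002·0.64 + 0.1033·0.04 + 0.0654·0.32
      = 0.128128 + 0.004132 + 0.020928 = 0.153188

0.1532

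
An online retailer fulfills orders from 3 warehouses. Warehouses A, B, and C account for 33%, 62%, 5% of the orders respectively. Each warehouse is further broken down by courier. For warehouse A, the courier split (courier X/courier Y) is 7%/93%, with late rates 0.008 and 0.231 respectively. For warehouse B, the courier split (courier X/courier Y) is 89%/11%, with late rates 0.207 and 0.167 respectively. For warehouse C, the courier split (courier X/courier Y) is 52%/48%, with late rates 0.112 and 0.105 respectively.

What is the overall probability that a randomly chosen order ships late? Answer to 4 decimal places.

0.2021

P(L|A) = 0.07·0.008 + 0.93·0.231 = 0.00056 + 0.21483 = 0.21539
P(L|B) = 0.89·0.207 + 0.11·0.167 = 0.18423 + 0.01837 = 0.2026
P(L|C) = 0.52·0.112 + 0.48·0.105 = 0.05824 + 0.0504 = 0.10864
Then overall,
P(L) = 0.33·0.21539 + 0.62·0.2026 + 0.05·0.10864
      = 0.0710787 + 0.125612 + 0.005432 = 0.2021227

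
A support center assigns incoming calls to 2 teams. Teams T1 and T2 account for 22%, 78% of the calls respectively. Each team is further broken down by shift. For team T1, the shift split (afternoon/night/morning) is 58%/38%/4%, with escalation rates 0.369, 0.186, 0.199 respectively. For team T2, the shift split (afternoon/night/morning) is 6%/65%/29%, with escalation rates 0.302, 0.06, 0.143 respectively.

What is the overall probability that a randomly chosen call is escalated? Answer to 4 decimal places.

P(E) ≈ 0.1413

P(E|T1) = 0.58·0.369 + 0.38·0.186 + 0.04·0.199 = 0.21402 + 0.07068 + 0.00796 = 0.29266
P(E|T2) = 0.06·0.302 + 0.65·0.06 + 0.29·0.143 = 0.01812 + 0.039 + 0.04147 = 0.09859
Then overall,
P(E) = 0.22·0.29266 + 0.78·0.09859
      = 0.0643852 + 0.0769002 = 0.1412854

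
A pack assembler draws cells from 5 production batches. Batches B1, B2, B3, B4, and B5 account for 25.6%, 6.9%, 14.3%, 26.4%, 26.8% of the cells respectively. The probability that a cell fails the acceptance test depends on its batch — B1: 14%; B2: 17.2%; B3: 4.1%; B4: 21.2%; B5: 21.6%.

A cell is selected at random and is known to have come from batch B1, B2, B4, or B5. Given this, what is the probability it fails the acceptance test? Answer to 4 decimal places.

Let S = {B1, B2, B4, B5}.
P(S) = 0.256 + 0.069 + 0.264 + 0.268 = 0.857.
P(F ∩ S) = 0.14·0.256 + 0.172·0.069 + 0.212·0.264 + 0.216·0.268 = 0.03584 + 0.011868 + 0.055968 + 0.057888 = 0.161564.
P(F | S) = 0.161564 / 0.857 = 0.188523…

0.1885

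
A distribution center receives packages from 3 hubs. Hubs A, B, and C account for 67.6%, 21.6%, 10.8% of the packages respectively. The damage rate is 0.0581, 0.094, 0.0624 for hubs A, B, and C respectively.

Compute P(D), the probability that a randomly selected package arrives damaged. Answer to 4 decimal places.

P(D) ≈ 0.0663

P(D) = P(D|A)·P(A) + P(D|B)·P(B) + P(D|C)·P(C)
      = 0.0581·0.676 + 0.094·0.216 + 0.0624·0.108
      = 0.0392756 + 0.020304 + 0.0067392 = 0.0663188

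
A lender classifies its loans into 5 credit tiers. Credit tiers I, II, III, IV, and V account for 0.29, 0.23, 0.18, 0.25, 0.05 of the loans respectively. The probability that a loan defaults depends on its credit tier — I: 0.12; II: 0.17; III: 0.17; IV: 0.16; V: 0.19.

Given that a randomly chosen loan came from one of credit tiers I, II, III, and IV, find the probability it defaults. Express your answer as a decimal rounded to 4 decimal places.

P(D|S) ≈ 0.1521

Let S = {I, II, III, IV}.
P(S) = 0.29 + 0.23 + 0.18 + 0.25 = 0.95.
P(D ∩ S) = 0.12·0.29 + 0.17·0.23 + 0.17·0.18 + 0.16·0.25 = 0.0348 + 0.0391 + 0.0306 + 0.04 = 0.1445.
P(D | S) = 0.1445 / 0.95 = 0.152105…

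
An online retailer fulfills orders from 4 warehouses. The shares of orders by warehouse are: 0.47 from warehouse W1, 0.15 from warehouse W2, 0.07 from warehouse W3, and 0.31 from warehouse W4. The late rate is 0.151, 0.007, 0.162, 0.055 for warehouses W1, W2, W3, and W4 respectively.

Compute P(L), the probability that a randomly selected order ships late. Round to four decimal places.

By the law of total probability,
P(L) = P(L|W1)·P(W1) + P(L|W2)·P(W2) + P(L|W3)·P(W3) + P(L|W4)·P(W4)
      = 0.151·0.47 + 0.007·0.15 + 0.162·0.07 + 0.055·0.31
      = 0.07097 + 0.00105 + 0.01134 + 0.01705 = 0.10041

0.1004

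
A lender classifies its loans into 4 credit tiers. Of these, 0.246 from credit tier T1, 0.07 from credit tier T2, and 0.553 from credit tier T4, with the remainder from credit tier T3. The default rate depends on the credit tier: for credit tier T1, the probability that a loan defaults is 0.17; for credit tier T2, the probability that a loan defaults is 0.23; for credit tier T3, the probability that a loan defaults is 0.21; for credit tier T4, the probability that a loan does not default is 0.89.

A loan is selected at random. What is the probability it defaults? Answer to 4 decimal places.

P(D) ≈ 0.1463

P(T3) = 1 − (0.246 + 0.07 + 0.553) = 0.131.
P(D|T4) = 1 − 0.89 = 0.11.
P(D) = P(D|T1)·P(T1) + P(D|T2)·P(T2) + P(D|T3)·P(T3) + P(D|T4)·P(T4)
      = 0.17·0.246 + 0.23·0.07 + 0.21·0.131 + 0.11·0.553
      = 0.04182 + 0.0161 + 0.02751 + 0.06083 = 0.14626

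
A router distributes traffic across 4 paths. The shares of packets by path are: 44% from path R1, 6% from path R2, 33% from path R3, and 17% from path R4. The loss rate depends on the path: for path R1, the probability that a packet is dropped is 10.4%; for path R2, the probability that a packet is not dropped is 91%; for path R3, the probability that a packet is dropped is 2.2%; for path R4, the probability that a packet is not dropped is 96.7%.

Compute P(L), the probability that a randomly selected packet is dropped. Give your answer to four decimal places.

0.0640

P(L|R2) = 1 − 0.91 = 0.09.
P(L|R4) = 1 − 0.967 = 0.033.
Using total probability over the partition,
P(L) = P(L|R1)·P(R1) + P(L|R2)·P(R2) + P(L|R3)·P(R3) + P(L|R4)·P(R4)
      = 0.104·0.44 + 0.09·0.06 + 0.022·0.33 + 0.033·0.17
      = 0.04576 + 0.0054 + 0.00726 + 0.00561 = 0.06403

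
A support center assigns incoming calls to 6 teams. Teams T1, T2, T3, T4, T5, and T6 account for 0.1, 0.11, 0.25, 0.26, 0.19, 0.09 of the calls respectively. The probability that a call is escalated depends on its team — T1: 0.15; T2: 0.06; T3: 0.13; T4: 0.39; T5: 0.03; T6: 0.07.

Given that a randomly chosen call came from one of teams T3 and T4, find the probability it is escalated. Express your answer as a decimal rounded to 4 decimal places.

Let S = {T3, T4}.
P(S) = 0.25 + 0.26 = 0.51.
P(E ∩ S) = 0.13·0.25 + 0.39·0.26 = 0.0325 + 0.1014 = 0.1339.
P(E | S) = 0.1339 / 0.51 = 0.262549…

P(E|S) ≈ 0.2625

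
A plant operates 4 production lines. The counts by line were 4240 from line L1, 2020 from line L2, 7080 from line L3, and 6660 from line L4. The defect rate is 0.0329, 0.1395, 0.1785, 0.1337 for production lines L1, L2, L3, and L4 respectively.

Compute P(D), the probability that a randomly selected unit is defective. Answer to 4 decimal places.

Total: 4240 + 2020 + 7080 + 6660 = 20000.
P(L1) = 4240/20000 = 0.212. P(L2) = 2020/20000 = 0.101. P(L3) = 7080/20000 = 0.354. P(L4) = 6660/20000 = 0.333.
Summing over the partition,
P(D) = P(D|L1)·P(L1) + P(D|L2)·P(L2) + P(D|L3)·P(L3) + P(D|L4)·P(L4)
      = 0.0329·0.212 + 0.1395·0.101 + 0.1785·0.354 + 0.1337·0.333
      = 0.0069748 + 0.0140895 + 0.063189 + 0.0445221 = 0.1287754

0.1288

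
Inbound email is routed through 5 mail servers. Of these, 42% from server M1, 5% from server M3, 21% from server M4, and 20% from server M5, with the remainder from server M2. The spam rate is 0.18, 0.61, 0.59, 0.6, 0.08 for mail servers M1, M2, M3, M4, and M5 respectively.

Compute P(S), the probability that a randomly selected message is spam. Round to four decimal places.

P(S) ≈ 0.3203

P(M2) = 1 − (0.42 + 0.05 + 0.21 + 0.2) = 0.12.
P(S) = P(S|M1)·P(M1) + P(S|M2)·P(M2) + P(S|M3)·P(M3) + P(S|M4)·P(M4) + P(S|M5)·P(M5)
      = 0.18·0.42 + 0.61·0.12 + 0.59·0.05 + 0.6·0.21 + 0.08·0.2
      = 0.0756 + 0.0732 + 0.0295 + 0.126 + 0.016 = 0.3203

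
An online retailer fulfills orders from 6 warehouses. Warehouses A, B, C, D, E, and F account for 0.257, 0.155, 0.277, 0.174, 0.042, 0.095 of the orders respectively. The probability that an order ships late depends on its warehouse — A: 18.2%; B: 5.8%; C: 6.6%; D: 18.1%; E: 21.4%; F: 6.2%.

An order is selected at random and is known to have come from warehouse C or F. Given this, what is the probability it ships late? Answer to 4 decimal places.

Let S = {C, F}.
P(S) = 0.277 + 0.095 = 0.372.
P(L ∩ S) = 0.066·0.277 + 0.062·0.095 = 0.018282 + 0.00589 = 0.024172.
P(L | S) = 0.024172 / 0.372 = 0.064978…

P(L|S) ≈ 0.0650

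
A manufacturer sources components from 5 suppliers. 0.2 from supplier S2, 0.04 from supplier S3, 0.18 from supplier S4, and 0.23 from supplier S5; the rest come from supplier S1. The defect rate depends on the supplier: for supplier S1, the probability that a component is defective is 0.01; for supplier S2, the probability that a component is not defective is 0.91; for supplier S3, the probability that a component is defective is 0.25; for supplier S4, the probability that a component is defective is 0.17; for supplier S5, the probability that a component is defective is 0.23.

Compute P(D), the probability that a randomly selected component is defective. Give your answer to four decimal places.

P(D) ≈ 0.1150

P(S1) = 1 − (0.2 + 0.04 + 0.18 + 0.23) = 0.35.
P(D|S2) = 1 − 0.91 = 0.09.
By the law of total probability,
P(D) = P(D|S1)·P(S1) + P(D|S2)·P(S2) + P(D|S3)·P(S3) + P(D|S4)·P(S4) + P(D|S5)·P(S5)
      = 0.01·0.35 + 0.09·0.2 + 0.25·0.04 + 0.17·0.18 + 0.23·0.23
      = 0.0035 + 0.018 + 0.01 + 0.0306 + 0.0529 = 0.115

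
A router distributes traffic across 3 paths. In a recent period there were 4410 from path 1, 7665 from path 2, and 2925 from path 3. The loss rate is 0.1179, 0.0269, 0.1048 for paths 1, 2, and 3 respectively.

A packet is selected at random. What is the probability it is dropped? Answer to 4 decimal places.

P(L) ≈ 0.0688

Total: 4410 + 7665 + 2925 = 15000.
P(1) = 4410/15000 = 0.294. P(2) = 7665/15000 = 0.511. P(3) = 2925/15000 = 0.195.
By the law of total probability,
P(L) = P(L|1)·P(1) + P(L|2)·P(2) + P(L|3)·P(3)
      = 0.1179·0.294 + 0.0269·0.511 + 0.1048·0.195
      = 0.0346626 + 0.0137459 + 0.020436 = 0.0688445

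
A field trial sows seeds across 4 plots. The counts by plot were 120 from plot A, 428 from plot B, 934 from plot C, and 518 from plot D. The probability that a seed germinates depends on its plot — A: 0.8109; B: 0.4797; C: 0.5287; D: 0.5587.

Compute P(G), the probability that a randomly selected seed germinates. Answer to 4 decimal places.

P(G) ≈ 0.5429

Total: 120 + 428 + 934 + 518 = 2000.
P(A) = 120/2000 = 0.06. P(B) = 428/2000 = 0.214. P(C) = 934/2000 = 0.467. P(D) = 518/2000 = 0.259.
P(G) = P(G|A)·P(A) + P(G|B)·P(B) + P(G|C)·P(C) + P(G|D)·P(D)
      = 0.8109·0.06 + 0.4797·0.214 + 0.5287·0.467 + 0.5587·0.259
      = 0.048654 + 0.1026558 + 0.2469029 + 0.1447033 = 0.542916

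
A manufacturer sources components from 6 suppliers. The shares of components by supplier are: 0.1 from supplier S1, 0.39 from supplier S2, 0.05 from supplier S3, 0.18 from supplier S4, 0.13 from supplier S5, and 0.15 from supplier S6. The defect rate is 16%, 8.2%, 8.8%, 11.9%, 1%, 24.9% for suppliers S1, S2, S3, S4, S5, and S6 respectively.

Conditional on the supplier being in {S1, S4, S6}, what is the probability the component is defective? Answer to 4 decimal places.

P(D|S) ≈ 0.1739

Let S = {S1, S4, S6}.
P(S) = 0.1 + 0.18 + 0.15 = 0.43.
P(D ∩ S) = 0.16·0.1 + 0.119·0.18 + 0.249·0.15 = 0.016 + 0.02142 + 0.03735 = 0.07477.
P(D | S) = 0.07477 / 0.43 = 0.173884…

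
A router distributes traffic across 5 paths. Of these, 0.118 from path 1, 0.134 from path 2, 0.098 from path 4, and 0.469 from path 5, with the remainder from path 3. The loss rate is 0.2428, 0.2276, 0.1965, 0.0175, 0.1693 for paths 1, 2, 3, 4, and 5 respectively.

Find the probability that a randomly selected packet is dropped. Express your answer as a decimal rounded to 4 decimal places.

P(3) = 1 − (0.118 + 0.134 + 0.098 + 0.469) = 0.181.
P(L) = P(L|1)·P(1) + P(L|2)·P(2) + P(L|3)·P(3) + P(L|4)·P(4) + P(L|5)·P(5)
      = 0.2428·0.118 + 0.2276·0.134 + 0.1965·0.181 + 0.0175·0.098 + 0.1693·0.469
      = 0.0286504 + 0.0304984 + 0.0355665 + 0.001715 + 0.0794017 = 0.175832

0.1758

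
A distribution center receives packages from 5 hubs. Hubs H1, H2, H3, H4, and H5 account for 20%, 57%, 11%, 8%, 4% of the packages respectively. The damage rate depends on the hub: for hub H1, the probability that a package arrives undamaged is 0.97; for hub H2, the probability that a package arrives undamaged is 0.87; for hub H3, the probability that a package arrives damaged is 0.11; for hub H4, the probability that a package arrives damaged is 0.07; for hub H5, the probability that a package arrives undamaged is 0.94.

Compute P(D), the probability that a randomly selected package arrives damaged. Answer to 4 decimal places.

P(D|H1) = 1 − 0.97 = 0.03.
P(D|H2) = 1 − 0.87 = 0.13.
P(D|H5) = 1 − 0.94 = 0.06.
By the law of total probability,
P(D) = P(D|H1)·P(H1) + P(D|H2)·P(H2) + P(D|H3)·P(H3) + P(D|H4)·P(H4) + P(D|H5)·P(H5)
      = 0.03·0.2 + 0.13·0.57 + 0.11·0.11 + 0.07·0.08 + 0.06·0.04
      = 0.006 + 0.0741 + 0.0121 + 0.0056 + 0.0024 = 0.1002

0.1002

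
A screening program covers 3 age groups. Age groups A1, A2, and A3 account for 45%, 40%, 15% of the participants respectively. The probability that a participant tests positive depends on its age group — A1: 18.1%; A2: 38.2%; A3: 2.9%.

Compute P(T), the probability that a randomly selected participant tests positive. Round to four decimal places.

P(T) ≈ 0.2386

P(T) = P(T|A1)·P(A1) + P(T|A2)·P(A2) + P(T|A3)·P(A3)
      = 0.181·0.45 + 0.382·0.4 + 0.029·0.15
      = 0.08145 + 0.1528 + 0.00435 = 0.2386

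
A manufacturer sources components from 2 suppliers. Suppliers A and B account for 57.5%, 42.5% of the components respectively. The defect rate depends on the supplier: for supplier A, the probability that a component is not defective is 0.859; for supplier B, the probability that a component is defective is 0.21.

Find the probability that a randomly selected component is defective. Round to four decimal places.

P(D|A) = 1 − 0.859 = 0.141.
Using total probability over the partition,
P(D) = P(D|A)·P(A) + P(D|B)·P(B)
      = 0.141·0.575 + 0.21·0.425
      = 0.081075 + 0.08925 = 0.170325

P(D) ≈ 0.1703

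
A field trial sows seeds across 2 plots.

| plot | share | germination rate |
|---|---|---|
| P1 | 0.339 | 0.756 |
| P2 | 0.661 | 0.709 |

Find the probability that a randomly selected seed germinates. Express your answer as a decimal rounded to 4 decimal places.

Using total probability over the partition,
P(G) = P(G|P1)·P(P1) + P(G|P2)·P(P2)
      = 0.756·0.339 + 0.709·0.661
      = 0.256284 + 0.468649 = 0.724933

P(G) ≈ 0.7249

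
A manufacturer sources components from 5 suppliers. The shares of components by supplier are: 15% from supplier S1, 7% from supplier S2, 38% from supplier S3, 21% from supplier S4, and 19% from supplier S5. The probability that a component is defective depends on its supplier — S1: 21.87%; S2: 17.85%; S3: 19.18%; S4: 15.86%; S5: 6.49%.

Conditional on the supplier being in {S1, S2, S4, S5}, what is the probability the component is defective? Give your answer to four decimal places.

Let S = {S1, S2, S4, S5}.
P(S) = 0.15 + 0.07 + 0.21 + 0.19 = 0.62.
P(D ∩ S) = 0.2187·0.15 + 0.1785·0.07 + 0.1586·0.21 + 0.0649·0.19 = 0.032805 + 0.012495 + 0.033306 + 0.012331 = 0.090937.
P(D | S) = 0.090937 / 0.62 = 0.146673…

P(D|S) ≈ 0.1467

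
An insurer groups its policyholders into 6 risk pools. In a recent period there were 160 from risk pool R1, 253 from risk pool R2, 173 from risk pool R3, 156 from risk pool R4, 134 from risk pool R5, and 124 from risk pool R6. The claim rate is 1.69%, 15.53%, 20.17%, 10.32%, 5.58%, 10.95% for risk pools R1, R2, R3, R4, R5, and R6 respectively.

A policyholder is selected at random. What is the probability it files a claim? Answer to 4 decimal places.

0.1140

Total: 160 + 253 + 173 + 156 + 134 + 124 = 1000.
P(R1) = 160/1000 = 0.16. P(R2) = 253/1000 = 0.253. P(R3) = 173/1000 = 0.173. P(R4) = 156/1000 = 0.156. P(R5) = 134/1000 = 0.134. P(R6) = 124/1000 = 0.124.
P(C) = P(C|R1)·P(R1) + P(C|R2)·P(R2) + P(C|R3)·P(R3) + P(C|R4)·P(R4) + P(C|R5)·P(R5) + P(C|R6)·P(R6)
      = 0.0169·0.16 + 0.1553·0.253 + 0.2017·0.173 + 0.1032·0.156 + 0.0558·0.134 + 0.1095·0.124
      = 0.002704 + 0.0392909 + 0.0348941 + 0.0160992 + 0.0074772 + 0.013578 = 0.1140434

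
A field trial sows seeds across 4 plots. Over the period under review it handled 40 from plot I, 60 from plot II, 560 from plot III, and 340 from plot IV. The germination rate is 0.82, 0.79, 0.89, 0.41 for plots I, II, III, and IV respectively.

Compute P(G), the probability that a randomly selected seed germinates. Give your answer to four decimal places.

0.7180

Total: 40 + 60 + 560 + 340 = 1000.
P(I) = 40/1000 = 0.04. P(II) = 60/1000 = 0.06. P(III) = 560/1000 = 0.56. P(IV) = 340/1000 = 0.34.
P(G) = P(G|I)·P(I) + P(G|II)·P(II) + P(G|III)·P(III) + P(G|IV)·P(IV)
      = 0.82·0.04 + 0.79·0.06 + 0.89·0.56 + 0.41·0.34
      = 0.0328 + 0.0474 + 0.4984 + 0.1394 = 0.718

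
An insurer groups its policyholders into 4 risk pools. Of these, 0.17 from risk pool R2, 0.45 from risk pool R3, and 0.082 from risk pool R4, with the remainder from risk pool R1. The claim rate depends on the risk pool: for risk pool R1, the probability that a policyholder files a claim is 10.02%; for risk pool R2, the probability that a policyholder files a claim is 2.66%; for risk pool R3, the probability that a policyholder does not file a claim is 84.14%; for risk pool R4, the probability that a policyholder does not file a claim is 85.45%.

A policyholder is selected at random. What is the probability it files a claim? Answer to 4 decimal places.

P(C) ≈ 0.1177

P(R1) = 1 − (0.17 + 0.45 + 0.082) = 0.298.
P(C|R3) = 1 − 0.8414 = 0.1586.
P(C|R4) = 1 − 0.8545 = 0.1455.
P(C) = P(C|R1)·P(R1) + P(C|R2)·P(R2) + P(C|R3)·P(R3) + P(C|R4)·P(R4)
      = 0.1002·0.298 + 0.0266·0.17 + 0.1586·0.45 + 0.1455·0.082
      = 0.0298596 + 0.004522 + 0.07137 + 0.011931 = 0.1176826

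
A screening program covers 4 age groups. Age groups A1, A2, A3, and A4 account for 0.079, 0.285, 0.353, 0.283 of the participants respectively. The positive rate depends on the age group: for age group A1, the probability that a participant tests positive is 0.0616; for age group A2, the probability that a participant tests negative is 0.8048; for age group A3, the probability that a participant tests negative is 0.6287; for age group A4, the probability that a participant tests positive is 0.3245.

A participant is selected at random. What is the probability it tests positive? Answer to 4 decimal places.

P(T|A2) = 1 − 0.8048 = 0.1952.
P(T|A3) = 1 − 0.6287 = 0.3713.
P(T) = P(T|A1)·P(A1) + P(T|A2)·P(A2) + P(T|A3)·P(A3) + P(T|A4)·P(A4)
      = 0.0616·0.079 + 0.1952·0.285 + 0.3713·0.353 + 0.3245·0.283
      = 0.0048664 + 0.055632 + 0.1310689 + 0.0918335 = 0.2834008

P(T) ≈ 0.2834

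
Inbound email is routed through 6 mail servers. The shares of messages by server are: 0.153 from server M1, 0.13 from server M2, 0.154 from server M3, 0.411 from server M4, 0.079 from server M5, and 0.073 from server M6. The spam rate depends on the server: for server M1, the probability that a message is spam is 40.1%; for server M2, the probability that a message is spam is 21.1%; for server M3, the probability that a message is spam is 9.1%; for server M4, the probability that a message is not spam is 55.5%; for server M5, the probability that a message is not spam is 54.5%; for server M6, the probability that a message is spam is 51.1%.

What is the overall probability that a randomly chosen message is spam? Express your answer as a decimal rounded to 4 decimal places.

P(S|M4) = 1 − 0.555 = 0.445.
P(S|M5) = 1 − 0.545 = 0.455.
P(S) = P(S|M1)·P(M1) + P(S|M2)·P(M2) + P(S|M3)·P(M3) + P(S|M4)·P(M4) + P(S|M5)·P(M5) + P(S|M6)·P(M6)
      = 0.401·0.153 + 0.211·0.13 + 0.091·0.154 + 0.445·0.411 + 0.455·0.079 + 0.511·0.073
      = 0.061353 + 0.02743 + 0.014014 + 0.182895 + 0.035945 + 0.037303 = 0.35894

0.3589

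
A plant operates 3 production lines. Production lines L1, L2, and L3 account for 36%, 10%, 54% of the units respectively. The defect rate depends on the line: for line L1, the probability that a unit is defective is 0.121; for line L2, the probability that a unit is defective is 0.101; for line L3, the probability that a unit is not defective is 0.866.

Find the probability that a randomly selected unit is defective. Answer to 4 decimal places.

0.1260

P(D|L3) = 1 − 0.866 = 0.134.
By the law of total probability,
P(D) = P(D|L1)·P(L1) + P(D|L2)·P(L2) + P(D|L3)·P(L3)
      = 0.121·0.36 + 0.101·0.1 + 0.134·0.54
      = 0.04356 + 0.0101 + 0.07236 = 0.12602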